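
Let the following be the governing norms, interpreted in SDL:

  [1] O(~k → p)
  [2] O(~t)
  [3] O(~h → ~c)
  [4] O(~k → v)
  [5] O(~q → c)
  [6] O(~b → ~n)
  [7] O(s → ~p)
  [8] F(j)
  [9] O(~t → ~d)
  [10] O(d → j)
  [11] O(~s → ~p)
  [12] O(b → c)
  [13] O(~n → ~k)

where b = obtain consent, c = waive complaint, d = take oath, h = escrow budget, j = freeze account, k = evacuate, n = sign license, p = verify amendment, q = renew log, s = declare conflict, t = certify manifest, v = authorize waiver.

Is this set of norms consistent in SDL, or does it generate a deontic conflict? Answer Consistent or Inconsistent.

Premise 10 is O(d → j), but O(d) is not derivable from the premises, so it does not yield O(j).
So O(j) is not derivable, and the apparent clash with O(~j) does not arise.
A world satisfying every obligation exists (e.g. b=true, c=true, d=false, h=true, j=false, k=true, n=true, p=false, q=false, s=false, t=false, v=false); no atom is both obligatory and forbidden, so the set is consistent.

Consistent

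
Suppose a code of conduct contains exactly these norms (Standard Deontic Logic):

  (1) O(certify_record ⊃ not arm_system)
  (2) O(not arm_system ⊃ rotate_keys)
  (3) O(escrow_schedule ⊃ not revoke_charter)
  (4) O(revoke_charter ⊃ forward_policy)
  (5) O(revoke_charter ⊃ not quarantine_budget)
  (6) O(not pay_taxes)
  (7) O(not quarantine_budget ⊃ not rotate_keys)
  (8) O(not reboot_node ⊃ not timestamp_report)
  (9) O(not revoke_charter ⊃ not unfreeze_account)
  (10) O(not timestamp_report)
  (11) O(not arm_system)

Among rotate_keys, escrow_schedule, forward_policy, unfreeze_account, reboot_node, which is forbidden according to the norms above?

From premise 11 we have O(not arm_system).
Applying K to premise 2 (O(not arm_system ⊃ rotate_keys)) and O(not arm_system) yields O(rotate_keys).
Premise 7, O(not quarantine_budget ⊃ not rotate_keys), contraposes to O(rotate_keys ⊃ quarantine_budget); with O(rotate_keys) we get O(quarantine_budget).
The contrapositive of premise 5 (O(revoke_charter ⊃ not quarantine_budget)) is O(quarantine_budget ⊃ not revoke_charter), and O(quarantine_budget) is already established, so O(not revoke_charter).
Premise 9 is O(not revoke_charter ⊃ not unfreeze_account); since O(not revoke_charter), deontic closure gives O(not unfreeze_account).
So O(not unfreeze_account) holds, i.e. unfreeze_account is forbidden. None of the other listed options is forbidden under the premises.

unfreeze_account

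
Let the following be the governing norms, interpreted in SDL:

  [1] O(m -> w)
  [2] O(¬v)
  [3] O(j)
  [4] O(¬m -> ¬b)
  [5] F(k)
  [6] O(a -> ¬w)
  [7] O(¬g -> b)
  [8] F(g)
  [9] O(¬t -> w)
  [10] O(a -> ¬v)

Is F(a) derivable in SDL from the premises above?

Premise 8, F(g), is equivalent to O(¬g).
From O(¬g) and premise 7, O(¬g -> b), we obtain O(b).
The contrapositive of premise 4 (O(¬m -> ¬b)) is O(b -> m), and O(b) is already established, so O(m).
With premise 1, O(m -> w), the K-axiom yields O(w).
Premise 6, O(a -> ¬w), contraposes to O(w -> ¬a); with O(w) we get O(¬a).
Premises 2, 3, 5, 9, 10 do not contribute to this derivation.
So O(¬a) holds, i.e. F(a). The claim follows.

Yes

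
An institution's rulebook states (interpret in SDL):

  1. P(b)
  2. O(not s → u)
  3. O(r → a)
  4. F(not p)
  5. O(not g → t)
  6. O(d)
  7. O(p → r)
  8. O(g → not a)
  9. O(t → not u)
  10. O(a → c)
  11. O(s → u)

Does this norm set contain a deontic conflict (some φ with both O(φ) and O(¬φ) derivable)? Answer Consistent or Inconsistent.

Inconsistent

Premises 2 and 11 are O(not s → u) and O(s → u); every ideal world satisfies not s or s, so in either case u holds — hence O(u).
Premise 9, O(t → not u), contraposes to O(u → not t); with O(u) we get O(not t).
Premise 5, O(not g → t), contraposes to O(not t → g); with O(not t) we get O(g).
Premise 8 is O(g → not a); since O(g), deontic closure gives O(not a).
Premise 3, O(r → a), contraposes to O(not a → not r); with O(not a) we get O(not r).
Premise 7, O(p → r), contraposes to O(not r → not p); with O(not r) we get O(not p).
Yet premise 4 is F(not p), i.e. O(p).
We now have both O(not p) and O(p) — p is simultaneously obligatory and forbidden, violating the D-axiom.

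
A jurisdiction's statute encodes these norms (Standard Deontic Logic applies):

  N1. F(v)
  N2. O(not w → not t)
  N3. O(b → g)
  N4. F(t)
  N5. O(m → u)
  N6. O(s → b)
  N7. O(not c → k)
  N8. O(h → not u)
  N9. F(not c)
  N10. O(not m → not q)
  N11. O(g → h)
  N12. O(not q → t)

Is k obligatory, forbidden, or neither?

Premise 7 is O(not c → k), but O(not c) is not derivable from the premises, so it does not yield O(k).
No premise or chain of K-axiom applications forces O(k), and none forces O(not k). So k is neither obligatory nor forbidden under these norms.

Neither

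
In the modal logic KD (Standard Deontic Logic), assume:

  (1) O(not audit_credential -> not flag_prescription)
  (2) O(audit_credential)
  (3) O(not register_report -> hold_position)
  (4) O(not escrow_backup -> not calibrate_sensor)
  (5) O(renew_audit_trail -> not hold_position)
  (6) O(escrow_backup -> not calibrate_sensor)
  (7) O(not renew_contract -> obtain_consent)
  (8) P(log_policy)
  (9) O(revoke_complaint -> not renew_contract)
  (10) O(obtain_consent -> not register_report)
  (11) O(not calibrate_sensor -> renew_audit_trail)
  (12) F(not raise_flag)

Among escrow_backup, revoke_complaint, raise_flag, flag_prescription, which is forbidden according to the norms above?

Premises 4 and 6 are O(not escrow_backup -> not calibrate_sensor) and O(escrow_backup -> not calibrate_sensor); every ideal world satisfies not escrow_backup or escrow_backup, so in either case not calibrate_sensor holds — hence O(not calibrate_sensor).
From O(not calibrate_sensor) and premise 11, O(not calibrate_sensor -> renew_audit_trail), we obtain O(renew_audit_trail).
Premise 5 is O(renew_audit_trail -> not hold_position); since O(renew_audit_trail), deontic closure gives O(not hold_position).
The contrapositive of premise 3 (O(not register_report -> hold_position)) is O(not hold_position -> register_report), and O(not hold_position) is already established, so O(register_report).
Premise 10 is O(obtain_consent -> not register_report); contrapositively O(register_report -> not obtain_consent). Since O(register_report) holds, K gives O(not obtain_consent).
Premise 7 is O(not renew_contract -> obtain_consent); contrapositively O(not obtain_consent -> renew_contract). Since O(not obtain_consent) holds, K gives O(renew_contract).
Premise 9, O(revoke_complaint -> not renew_contract), contraposes to O(renew_contract -> not revoke_complaint); with O(renew_contract) we get O(not revoke_complaint).
So O(not revoke_complaint) holds, i.e. revoke_complaint is forbidden. None of the other listed options is forbidden under the premises.

revoke_complaint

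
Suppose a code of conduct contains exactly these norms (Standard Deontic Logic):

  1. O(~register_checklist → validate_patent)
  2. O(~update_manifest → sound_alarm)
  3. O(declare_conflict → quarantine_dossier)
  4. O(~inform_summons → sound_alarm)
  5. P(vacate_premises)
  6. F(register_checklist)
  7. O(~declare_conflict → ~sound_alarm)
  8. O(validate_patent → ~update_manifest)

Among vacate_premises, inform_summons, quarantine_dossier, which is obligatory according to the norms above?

Premise 6, F(register_checklist), is equivalent to O(~register_checklist).
With premise 1, O(~register_checklist → validate_patent), the K-axiom yields O(validate_patent).
With premise 8, O(validate_patent → ~update_manifest), the K-axiom yields O(~update_manifest).
From O(~update_manifest) and premise 2, O(~update_manifest → sound_alarm), we obtain O(sound_alarm).
Premise 7, O(~declare_conflict → ~sound_alarm), contraposes to O(sound_alarm → declare_conflict); with O(sound_alarm) we get O(declare_conflict).
With premise 3, O(declare_conflict → quarantine_dossier), the K-axiom yields O(quarantine_dossier).
So O(quarantine_dossier) holds — quarantine_dossier is obligatory. None of the other listed options is made obligatory by any chain of premises.

quarantine_dossier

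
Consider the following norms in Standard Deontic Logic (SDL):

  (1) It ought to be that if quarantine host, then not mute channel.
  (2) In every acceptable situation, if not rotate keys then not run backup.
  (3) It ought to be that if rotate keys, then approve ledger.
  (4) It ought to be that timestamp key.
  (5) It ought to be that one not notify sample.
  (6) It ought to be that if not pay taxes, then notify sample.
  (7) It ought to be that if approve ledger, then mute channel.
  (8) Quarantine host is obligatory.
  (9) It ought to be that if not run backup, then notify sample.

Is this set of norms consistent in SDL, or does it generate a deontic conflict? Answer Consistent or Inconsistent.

Premise 8 gives O(quarantine_host).
From O(quarantine_host) and premise 1, O(quarantine_host → ¬mute_channel), we obtain O(¬mute_channel).
Premise 7, O(approve_ledger → mute_channel), contraposes to O(¬mute_channel → ¬approve_ledger); with O(¬mute_channel) we get O(¬approve_ledger).
Premise 3 is O(rotate_keys → approve_ledger); contrapositively O(¬approve_ledger → ¬rotate_keys). Since O(¬approve_ledger) holds, K gives O(¬rotate_keys).
Premise 2 is O(¬rotate_keys → ¬run_backup); since O(¬rotate_keys), deontic closure gives O(¬run_backup).
Applying K to premise 9 (O(¬run_backup → notify_sample)) and O(¬run_backup) yields O(notify_sample).
However, premise 5 gives O(¬notify_sample).
We now have both O(notify_sample) and O(¬notify_sample) — notify_sample is simultaneously obligatory and forbidden, violating the D-axiom.

Inconsistent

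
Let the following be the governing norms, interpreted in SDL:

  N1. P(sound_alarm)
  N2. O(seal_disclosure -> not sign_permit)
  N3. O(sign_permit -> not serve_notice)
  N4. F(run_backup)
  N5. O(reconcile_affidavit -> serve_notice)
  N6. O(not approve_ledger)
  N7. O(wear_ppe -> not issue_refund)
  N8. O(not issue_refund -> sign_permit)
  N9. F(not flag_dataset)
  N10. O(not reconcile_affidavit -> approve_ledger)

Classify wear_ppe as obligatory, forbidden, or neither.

Premise 6 gives O(not approve_ledger).
Premise 10 is O(not reconcile_affidavit -> approve_ledger); contrapositively O(not approve_ledger -> reconcile_affidavit). Since O(not approve_ledger) holds, K gives O(reconcile_affidavit).
Premise 5 is O(reconcile_affidavit -> serve_notice); since O(reconcile_affidavit), deontic closure gives O(serve_notice).
The contrapositive of premise 3 (O(sign_permit -> not serve_notice)) is O(serve_notice -> not sign_permit), and O(serve_notice) is already established, so O(not sign_permit).
Premise 8 is O(not issue_refund -> sign_permit); contrapositively O(not sign_permit -> issue_refund). Since O(not sign_permit) holds, K gives O(issue_refund).
Premise 7, O(wear_ppe -> not issue_refund), contraposes to O(issue_refund -> not wear_ppe); with O(issue_refund) we get O(not wear_ppe).
Premises 1, 2, 4, 9 do not contribute to this derivation.
Thus O(not wear_ppe), which is F(wear_ppe): wear_ppe is forbidden.

Forbidden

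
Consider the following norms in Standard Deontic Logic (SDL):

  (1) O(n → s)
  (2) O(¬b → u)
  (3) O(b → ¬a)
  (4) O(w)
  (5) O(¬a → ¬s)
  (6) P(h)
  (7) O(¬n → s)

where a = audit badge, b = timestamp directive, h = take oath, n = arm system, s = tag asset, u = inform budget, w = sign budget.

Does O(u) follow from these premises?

Premises 1 and 7 are O(n → s) and O(¬n → s); every ideal world satisfies n or ¬n, so in either case s holds — hence O(s).
Premise 5, O(¬a → ¬s), contraposes to O(s → a); with O(s) we get O(a).
The contrapositive of premise 3 (O(b → ¬a)) is O(a → ¬b), and O(a) is already established, so O(¬b).
Premise 2 is O(¬b → u); since O(¬b), deontic closure gives O(u).
Premises 4, 6 do not contribute to this derivation.
So O(u) follows.

Yes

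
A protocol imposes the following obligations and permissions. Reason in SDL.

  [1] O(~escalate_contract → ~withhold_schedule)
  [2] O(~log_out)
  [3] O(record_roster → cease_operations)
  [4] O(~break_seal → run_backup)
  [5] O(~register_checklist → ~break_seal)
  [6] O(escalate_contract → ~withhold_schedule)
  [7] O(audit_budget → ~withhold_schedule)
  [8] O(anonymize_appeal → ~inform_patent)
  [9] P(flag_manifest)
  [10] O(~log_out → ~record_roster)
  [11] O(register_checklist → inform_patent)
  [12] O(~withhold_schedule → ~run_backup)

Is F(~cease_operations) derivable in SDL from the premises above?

Premise 3 is O(record_roster → cease_operations), but O(record_roster) is not derivable from the premises, so it does not yield O(cease_operations).
No other premise forces O(cease_operations). An ideal world satisfying every premise can still have ~cease_operations true, so F(~cease_operations) is not derivable.

No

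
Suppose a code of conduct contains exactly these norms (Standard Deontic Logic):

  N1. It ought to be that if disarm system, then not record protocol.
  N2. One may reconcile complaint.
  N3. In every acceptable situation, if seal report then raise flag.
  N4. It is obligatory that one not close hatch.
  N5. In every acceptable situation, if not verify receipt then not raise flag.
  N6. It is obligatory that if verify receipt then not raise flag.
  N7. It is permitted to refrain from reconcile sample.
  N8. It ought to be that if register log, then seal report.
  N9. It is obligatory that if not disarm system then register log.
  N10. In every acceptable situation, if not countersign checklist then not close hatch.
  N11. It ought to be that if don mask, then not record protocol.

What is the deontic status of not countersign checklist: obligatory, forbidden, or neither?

Premise 10 is O(¬countersign_checklist → ¬close_hatch); even if O(¬close_hatch) held, inferring O(¬countersign_checklist) would be affirming the consequent — invalid.
No premise or chain of K-axiom applications forces O(¬countersign_checklist), and none forces O(countersign_checklist). So ¬countersign_checklist is neither obligatory nor forbidden under these norms.

Neither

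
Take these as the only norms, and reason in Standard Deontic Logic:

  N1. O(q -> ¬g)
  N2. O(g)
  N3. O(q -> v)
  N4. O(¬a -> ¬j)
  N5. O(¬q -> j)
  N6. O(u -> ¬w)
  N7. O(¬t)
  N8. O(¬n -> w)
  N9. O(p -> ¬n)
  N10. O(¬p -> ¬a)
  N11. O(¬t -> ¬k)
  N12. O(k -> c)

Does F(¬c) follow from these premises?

No

Premise 12 is O(k -> c), but O(k) is not derivable from the premises, so it does not yield O(c).
No other premise forces O(c). An ideal world satisfying every premise can still have ¬c true, so F(¬c) is not derivable.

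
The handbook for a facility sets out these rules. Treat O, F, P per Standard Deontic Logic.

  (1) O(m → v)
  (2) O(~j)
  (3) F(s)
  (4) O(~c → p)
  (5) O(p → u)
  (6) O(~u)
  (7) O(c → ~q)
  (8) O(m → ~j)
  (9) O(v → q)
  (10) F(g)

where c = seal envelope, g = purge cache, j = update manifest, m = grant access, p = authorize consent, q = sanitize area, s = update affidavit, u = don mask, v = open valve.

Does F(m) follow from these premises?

Yes

From premise 6 we have O(~u).
The contrapositive of premise 5 (O(p → u)) is O(~u → ~p), and O(~u) is already established, so O(~p).
The contrapositive of premise 4 (O(~c → p)) is O(~p → c), and O(~p) is already established, so O(c).
With premise 7, O(c → ~q), the K-axiom yields O(~q).
Premise 9, O(v → q), contraposes to O(~q → ~v); with O(~q) we get O(~v).
Premise 1 is O(m → v); contrapositively O(~v → ~m). Since O(~v) holds, K gives O(~m).
Premises 2, 3, 8, 10 do not contribute to this derivation.
So O(~m) holds, i.e. F(m). The claim follows.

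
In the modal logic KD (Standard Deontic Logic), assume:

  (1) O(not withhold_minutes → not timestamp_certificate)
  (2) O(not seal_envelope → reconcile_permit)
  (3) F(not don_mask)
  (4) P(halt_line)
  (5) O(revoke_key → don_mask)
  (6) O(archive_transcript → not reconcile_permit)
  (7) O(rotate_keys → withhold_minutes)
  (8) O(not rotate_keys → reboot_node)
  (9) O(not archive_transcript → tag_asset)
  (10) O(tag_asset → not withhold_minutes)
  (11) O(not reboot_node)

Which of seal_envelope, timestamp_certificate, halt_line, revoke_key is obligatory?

From premise 11 we have O(not reboot_node).
Premise 8 is O(not rotate_keys → reboot_node); contrapositively O(not reboot_node → rotate_keys). Since O(not reboot_node) holds, K gives O(rotate_keys).
From O(rotate_keys) and premise 7, O(rotate_keys → withhold_minutes), we obtain O(withhold_minutes).
Premise 10, O(tag_asset → not withhold_minutes), contraposes to O(withhold_minutes → not tag_asset); with O(withhold_minutes) we get O(not tag_asset).
Premise 9, O(not archive_transcript → tag_asset), contraposes to O(not tag_asset → archive_transcript); with O(not tag_asset) we get O(archive_transcript).
Premise 6 is O(archive_transcript → not reconcile_permit); since O(archive_transcript), deontic closure gives O(not reconcile_permit).
The contrapositive of premise 2 (O(not seal_envelope → reconcile_permit)) is O(not reconcile_permit → seal_envelope), and O(not reconcile_permit) is already established, so O(seal_envelope).
So O(seal_envelope) holds — seal_envelope is obligatory. None of the other listed options is made obligatory by any chain of premises.

seal_envelope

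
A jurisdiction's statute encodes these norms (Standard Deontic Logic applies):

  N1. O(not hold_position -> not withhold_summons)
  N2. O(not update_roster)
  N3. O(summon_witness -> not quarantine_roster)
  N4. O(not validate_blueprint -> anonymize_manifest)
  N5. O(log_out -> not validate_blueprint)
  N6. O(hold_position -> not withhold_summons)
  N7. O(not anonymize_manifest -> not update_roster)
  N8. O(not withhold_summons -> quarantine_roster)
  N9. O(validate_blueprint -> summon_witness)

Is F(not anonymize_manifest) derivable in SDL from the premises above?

Premises 1 and 6 are O(not hold_position -> not withhold_summons) and O(hold_position -> not withhold_summons); every ideal world satisfies not hold_position or hold_position, so in either case not withhold_summons holds — hence O(not withhold_summons).
Premise 8 is O(not withhold_summons -> quarantine_roster); since O(not withhold_summons), deontic closure gives O(quarantine_roster).
Premise 3 is O(summon_witness -> not quarantine_roster); contrapositively O(quarantine_roster -> not summon_witness). Since O(quarantine_roster) holds, K gives O(not summon_witness).
Premise 9 is O(validate_blueprint -> summon_witness); contrapositively O(not summon_witness -> not validate_blueprint). Since O(not summon_witness) holds, K gives O(not validate_blueprint).
From O(not validate_blueprint) and premise 4, O(not validate_blueprint -> anonymize_manifest), we obtain O(anonymize_manifest).
Premises 2, 5, 7 do not contribute to this derivation.
So O(anonymize_manifest) holds, i.e. F(not anonymize_manifest). The claim follows.

Yes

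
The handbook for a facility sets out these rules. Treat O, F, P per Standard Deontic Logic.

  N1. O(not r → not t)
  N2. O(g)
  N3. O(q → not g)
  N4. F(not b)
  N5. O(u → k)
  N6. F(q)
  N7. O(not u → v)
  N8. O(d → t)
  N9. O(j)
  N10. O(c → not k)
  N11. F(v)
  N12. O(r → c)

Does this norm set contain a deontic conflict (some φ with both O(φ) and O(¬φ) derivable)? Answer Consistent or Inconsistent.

Consistent

Premise 3 is O(q → not g), but O(q) is not derivable from the premises, so it does not yield O(not g).
So O(not g) is not derivable, and the apparent clash with O(g) does not arise.
A world satisfying every obligation exists (e.g. b=true, c=false, d=false, g=true, j=true, k=true, q=false, r=false, t=false, u=true, v=false); no atom is both obligatory and forbidden, so the set is consistent.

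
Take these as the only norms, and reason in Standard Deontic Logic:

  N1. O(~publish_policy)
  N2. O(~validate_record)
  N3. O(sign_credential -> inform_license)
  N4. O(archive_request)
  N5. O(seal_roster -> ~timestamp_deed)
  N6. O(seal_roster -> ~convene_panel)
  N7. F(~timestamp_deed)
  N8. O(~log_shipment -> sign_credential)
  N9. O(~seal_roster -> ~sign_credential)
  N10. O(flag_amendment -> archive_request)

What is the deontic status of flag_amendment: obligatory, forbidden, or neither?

Premise 10 is O(flag_amendment -> archive_request); even if O(archive_request) held, inferring O(flag_amendment) would be affirming the consequent — invalid.
No premise or chain of K-axiom applications forces O(flag_amendment), and none forces O(~flag_amendment). So flag_amendment is neither obligatory nor forbidden under these norms.

Neither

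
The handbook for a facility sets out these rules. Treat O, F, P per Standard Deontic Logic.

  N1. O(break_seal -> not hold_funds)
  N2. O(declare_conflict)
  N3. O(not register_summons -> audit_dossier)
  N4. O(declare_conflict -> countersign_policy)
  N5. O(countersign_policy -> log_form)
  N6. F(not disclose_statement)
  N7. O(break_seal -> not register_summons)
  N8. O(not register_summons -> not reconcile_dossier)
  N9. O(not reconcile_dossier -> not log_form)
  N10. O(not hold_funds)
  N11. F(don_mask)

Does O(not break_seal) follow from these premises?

Premise 2 states O(declare_conflict) outright.
With premise 4, O(declare_conflict -> countersign_policy), the K-axiom yields O(countersign_policy).
From O(countersign_policy) and premise 5, O(countersign_policy -> log_form), we obtain O(log_form).
The contrapositive of premise 9 (O(not reconcile_dossier -> not log_form)) is O(log_form -> reconcile_dossier), and O(log_form) is already established, so O(reconcile_dossier).
The contrapositive of premise 8 (O(not register_summons -> not reconcile_dossier)) is O(reconcile_dossier -> register_summons), and O(reconcile_dossier) is already established, so O(register_summons).
The contrapositive of premise 7 (O(break_seal -> not register_summons)) is O(register_summons -> not break_seal), and O(register_summons) is already established, so O(not break_seal).
Premises 1, 3, 6, 10, 11 do not contribute to this derivation.
So O(not break_seal) follows.

Yes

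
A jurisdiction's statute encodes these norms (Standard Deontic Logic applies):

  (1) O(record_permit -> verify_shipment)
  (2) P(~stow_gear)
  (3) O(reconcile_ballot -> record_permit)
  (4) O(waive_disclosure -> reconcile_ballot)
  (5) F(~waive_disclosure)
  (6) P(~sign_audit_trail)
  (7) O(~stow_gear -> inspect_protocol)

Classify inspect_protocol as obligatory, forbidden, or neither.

Premise 7 is O(~stow_gear -> inspect_protocol), but O(~stow_gear) is not derivable from the premises (the permission P(~stow_gear) asserts only ~O(stow_gear), not O(~stow_gear)), so it does not yield O(inspect_protocol).
No premise or chain of K-axiom applications forces O(inspect_protocol), and none forces O(~inspect_protocol). So inspect_protocol is neither obligatory nor forbidden under these norms.

Neither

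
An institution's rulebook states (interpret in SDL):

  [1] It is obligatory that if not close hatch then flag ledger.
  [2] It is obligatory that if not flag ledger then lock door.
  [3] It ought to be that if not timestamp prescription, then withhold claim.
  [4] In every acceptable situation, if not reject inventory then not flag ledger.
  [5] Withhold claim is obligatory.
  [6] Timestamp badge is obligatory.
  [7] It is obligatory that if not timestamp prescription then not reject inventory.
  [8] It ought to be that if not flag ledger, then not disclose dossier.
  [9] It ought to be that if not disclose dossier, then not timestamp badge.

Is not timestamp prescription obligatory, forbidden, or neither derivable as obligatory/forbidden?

From premise 6 we have O(timestamp_badge).
Premise 9, O(¬disclose_dossier → ¬timestamp_badge), contraposes to O(timestamp_badge → disclose_dossier); with O(timestamp_badge) we get O(disclose_dossier).
Premise 8 is O(¬flag_ledger → ¬disclose_dossier); contrapositively O(disclose_dossier → flag_ledger). Since O(disclose_dossier) holds, K gives O(flag_ledger).
The contrapositive of premise 4 (O(¬reject_inventory → ¬flag_ledger)) is O(flag_ledger → reject_inventory), and O(flag_ledger) is already established, so O(reject_inventory).
Premise 7, O(¬timestamp_prescription → ¬reject_inventory), contraposes to O(reject_inventory → timestamp_prescription); with O(reject_inventory) we get O(timestamp_prescription).
Premises 1, 2, 3, 5 do not contribute to this derivation.
Thus O(timestamp_prescription), which is F(¬timestamp_prescription): ¬timestamp_prescription is forbidden.

Forbidden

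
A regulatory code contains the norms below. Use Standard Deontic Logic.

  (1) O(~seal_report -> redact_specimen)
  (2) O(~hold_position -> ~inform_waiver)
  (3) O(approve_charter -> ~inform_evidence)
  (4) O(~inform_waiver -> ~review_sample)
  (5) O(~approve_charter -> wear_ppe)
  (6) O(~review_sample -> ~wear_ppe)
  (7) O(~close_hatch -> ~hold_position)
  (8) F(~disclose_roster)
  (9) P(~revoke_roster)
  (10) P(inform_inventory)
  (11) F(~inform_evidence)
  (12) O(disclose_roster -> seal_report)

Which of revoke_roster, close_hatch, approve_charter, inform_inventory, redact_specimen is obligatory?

close_hatch

F(~inform_evidence) at premise 11 means O(inform_evidence).
Premise 3, O(approve_charter -> ~inform_evidence), contraposes to O(inform_evidence -> ~approve_charter); with O(inform_evidence) we get O(~approve_charter).
With premise 5, O(~approve_charter -> wear_ppe), the K-axiom yields O(wear_ppe).
Premise 6 is O(~review_sample -> ~wear_ppe); contrapositively O(wear_ppe -> review_sample). Since O(wear_ppe) holds, K gives O(review_sample).
The contrapositive of premise 4 (O(~inform_waiver -> ~review_sample)) is O(review_sample -> inform_waiver), and O(review_sample) is already established, so O(inform_waiver).
The contrapositive of premise 2 (O(~hold_position -> ~inform_waiver)) is O(inform_waiver -> hold_position), and O(inform_waiver) is already established, so O(hold_position).
Premise 7, O(~close_hatch -> ~hold_position), contraposes to O(hold_position -> close_hatch); with O(hold_position) we get O(close_hatch).
So O(close_hatch) holds — close_hatch is obligatory. None of the other listed options is made obligatory by any chain of premises.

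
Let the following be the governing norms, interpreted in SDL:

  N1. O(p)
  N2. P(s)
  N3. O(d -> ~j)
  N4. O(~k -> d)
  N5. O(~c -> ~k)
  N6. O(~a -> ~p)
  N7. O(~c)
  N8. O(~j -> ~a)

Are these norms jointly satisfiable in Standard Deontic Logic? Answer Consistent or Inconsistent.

Inconsistent

Premise 1 states O(p) outright.
Premise 6 is O(~a -> ~p); contrapositively O(p -> a). Since O(p) holds, K gives O(a).
The contrapositive of premise 8 (O(~j -> ~a)) is O(a -> j), and O(a) is already established, so O(j).
The contrapositive of premise 3 (O(d -> ~j)) is O(j -> ~d), and O(j) is already established, so O(~d).
The contrapositive of premise 4 (O(~k -> d)) is O(~d -> k), and O(~d) is already established, so O(k).
The contrapositive of premise 5 (O(~c -> ~k)) is O(k -> c), and O(k) is already established, so O(c).
Yet premise 7 states O(~c).
We now have both O(c) and O(~c) — c is simultaneously obligatory and forbidden, violating the D-axiom.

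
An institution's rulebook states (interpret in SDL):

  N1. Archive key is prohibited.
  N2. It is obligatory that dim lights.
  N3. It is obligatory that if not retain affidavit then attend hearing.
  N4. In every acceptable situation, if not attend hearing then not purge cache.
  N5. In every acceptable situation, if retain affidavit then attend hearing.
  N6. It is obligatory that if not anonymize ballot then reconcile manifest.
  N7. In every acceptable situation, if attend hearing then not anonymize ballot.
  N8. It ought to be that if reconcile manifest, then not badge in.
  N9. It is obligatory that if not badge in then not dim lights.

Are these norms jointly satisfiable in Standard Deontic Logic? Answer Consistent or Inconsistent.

By case analysis on retain_affidavit: premise 5 gives O(retain_affidavit → attend_hearing) and premise 3 gives O(¬retain_affidavit → attend_hearing), so O(attend_hearing) either way.
Applying K to premise 7 (O(attend_hearing → ¬anonymize_ballot)) and O(attend_hearing) yields O(¬anonymize_ballot).
Premise 6 is O(¬anonymize_ballot → reconcile_manifest); since O(¬anonymize_ballot), deontic closure gives O(reconcile_manifest).
Applying K to premise 8 (O(reconcile_manifest → ¬badge_in)) and O(reconcile_manifest) yields O(¬badge_in).
From O(¬badge_in) and premise 9, O(¬badge_in → ¬dim_lights), we obtain O(¬dim_lights).
But premise 2 directly asserts O(dim_lights).
We now have both O(¬dim_lights) and O(dim_lights) — dim_lights is simultaneously obligatory and forbidden, violating the D-axiom.

Inconsistent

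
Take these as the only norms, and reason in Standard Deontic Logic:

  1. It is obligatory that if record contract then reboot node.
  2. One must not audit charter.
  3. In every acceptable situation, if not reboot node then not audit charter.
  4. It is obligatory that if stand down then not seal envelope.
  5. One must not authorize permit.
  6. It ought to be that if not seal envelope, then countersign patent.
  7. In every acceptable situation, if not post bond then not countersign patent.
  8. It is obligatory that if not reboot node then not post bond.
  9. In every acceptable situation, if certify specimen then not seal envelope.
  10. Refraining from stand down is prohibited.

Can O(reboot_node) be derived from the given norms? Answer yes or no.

Yes

Premise 10 is F(¬stand_down), i.e. O(stand_down).
From O(stand_down) and premise 4, O(stand_down → ¬seal_envelope), we obtain O(¬seal_envelope).
Premise 6 is O(¬seal_envelope → countersign_patent); since O(¬seal_envelope), deontic closure gives O(countersign_patent).
Premise 7, O(¬post_bond → ¬countersign_patent), contraposes to O(countersign_patent → post_bond); with O(countersign_patent) we get O(post_bond).
Premise 8 is O(¬reboot_node → ¬post_bond); contrapositively O(post_bond → reboot_node). Since O(post_bond) holds, K gives O(reboot_node).
Premises 1, 2, 3, 5, 9 do not contribute to this derivation.
So O(reboot_node) follows.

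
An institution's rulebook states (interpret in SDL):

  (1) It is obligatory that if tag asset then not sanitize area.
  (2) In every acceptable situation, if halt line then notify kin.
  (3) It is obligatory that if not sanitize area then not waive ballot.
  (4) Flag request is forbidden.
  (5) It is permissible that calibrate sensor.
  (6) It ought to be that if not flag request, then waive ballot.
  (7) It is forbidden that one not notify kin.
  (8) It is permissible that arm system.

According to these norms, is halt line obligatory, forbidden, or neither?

Premise 2 is O(halt_line → notify_kin); even if O(notify_kin) held, inferring O(halt_line) would be affirming the consequent — invalid.
No premise or chain of K-axiom applications forces O(halt_line), and none forces O(¬halt_line). So halt_line is neither obligatory nor forbidden under these norms.

Neither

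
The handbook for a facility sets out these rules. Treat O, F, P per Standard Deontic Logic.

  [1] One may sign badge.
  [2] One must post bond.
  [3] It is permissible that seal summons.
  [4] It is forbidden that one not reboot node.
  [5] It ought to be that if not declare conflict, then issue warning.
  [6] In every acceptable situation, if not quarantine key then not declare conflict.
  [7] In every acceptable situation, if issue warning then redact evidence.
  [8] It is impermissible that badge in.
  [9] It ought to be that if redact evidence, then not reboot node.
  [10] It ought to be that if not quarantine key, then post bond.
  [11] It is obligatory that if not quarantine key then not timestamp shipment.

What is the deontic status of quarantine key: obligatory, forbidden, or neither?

Premise 4, F(¬reboot_node), is equivalent to O(reboot_node).
Premise 9 is O(redact_evidence → ¬reboot_node); contrapositively O(reboot_node → ¬redact_evidence). Since O(reboot_node) holds, K gives O(¬redact_evidence).
Premise 7, O(issue_warning → redact_evidence), contraposes to O(¬redact_evidence → ¬issue_warning); with O(¬redact_evidence) we get O(¬issue_warning).
Premise 5 is O(¬declare_conflict → issue_warning); contrapositively O(¬issue_warning → declare_conflict). Since O(¬issue_warning) holds, K gives O(declare_conflict).
The contrapositive of premise 6 (O(¬quarantine_key → ¬declare_conflict)) is O(declare_conflict → quarantine_key), and O(declare_conflict) is already established, so O(quarantine_key).
Premises 1, 2, 3, 8, 10, 11 do not contribute to this derivation.
Hence quarantine_key is obligatory.

Obligatory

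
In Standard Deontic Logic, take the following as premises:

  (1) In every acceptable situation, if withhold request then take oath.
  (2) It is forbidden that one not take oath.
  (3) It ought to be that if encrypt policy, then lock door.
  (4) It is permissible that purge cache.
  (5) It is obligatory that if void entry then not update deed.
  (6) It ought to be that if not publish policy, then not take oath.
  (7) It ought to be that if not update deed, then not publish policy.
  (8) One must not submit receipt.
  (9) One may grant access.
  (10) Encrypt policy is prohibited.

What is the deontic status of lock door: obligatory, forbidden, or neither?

Neither

Premise 3 is O(encrypt_policy → lock_door), but O(encrypt_policy) is not derivable from the premises, so it does not yield O(lock_door).
No premise or chain of K-axiom applications forces O(lock_door), and none forces O(¬lock_door). So lock_door is neither obligatory nor forbidden under these norms.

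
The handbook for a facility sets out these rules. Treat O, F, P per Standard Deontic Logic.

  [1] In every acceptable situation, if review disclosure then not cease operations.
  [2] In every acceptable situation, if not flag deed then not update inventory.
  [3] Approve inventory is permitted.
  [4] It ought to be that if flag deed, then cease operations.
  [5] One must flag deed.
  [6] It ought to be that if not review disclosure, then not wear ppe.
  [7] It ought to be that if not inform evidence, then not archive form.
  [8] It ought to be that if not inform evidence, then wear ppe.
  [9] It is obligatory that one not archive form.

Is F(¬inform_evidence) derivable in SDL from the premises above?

Yes

From premise 5 we have O(flag_deed).
Premise 4 is O(flag_deed → cease_operations); since O(flag_deed), deontic closure gives O(cease_operations).
Premise 1, O(review_disclosure → ¬cease_operations), contraposes to O(cease_operations → ¬review_disclosure); with O(cease_operations) we get O(¬review_disclosure).
Applying K to premise 6 (O(¬review_disclosure → ¬wear_ppe)) and O(¬review_disclosure) yields O(¬wear_ppe).
Premise 8, O(¬inform_evidence → wear_ppe), contraposes to O(¬wear_ppe → inform_evidence); with O(¬wear_ppe) we get O(inform_evidence).
Premises 2, 3, 7, 9 do not contribute to this derivation.
So O(inform_evidence) holds, i.e. F(¬inform_evidence). The claim follows.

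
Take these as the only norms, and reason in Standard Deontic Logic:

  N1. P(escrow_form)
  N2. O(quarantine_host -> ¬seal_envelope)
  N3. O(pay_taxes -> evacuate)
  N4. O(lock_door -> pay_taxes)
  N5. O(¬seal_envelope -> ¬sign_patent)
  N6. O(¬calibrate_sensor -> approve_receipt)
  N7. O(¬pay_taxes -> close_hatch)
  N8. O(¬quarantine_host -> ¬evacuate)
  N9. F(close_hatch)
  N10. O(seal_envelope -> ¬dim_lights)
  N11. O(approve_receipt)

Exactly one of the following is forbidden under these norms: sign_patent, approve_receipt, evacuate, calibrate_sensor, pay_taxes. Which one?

sign_patent

Premise 9, F(close_hatch), is equivalent to O(¬close_hatch).
Premise 7 is O(¬pay_taxes -> close_hatch); contrapositively O(¬close_hatch -> pay_taxes). Since O(¬close_hatch) holds, K gives O(pay_taxes).
From O(pay_taxes) and premise 3, O(pay_taxes -> evacuate), we obtain O(evacuate).
The contrapositive of premise 8 (O(¬quarantine_host -> ¬evacuate)) is O(evacuate -> quarantine_host), and O(evacuate) is already established, so O(quarantine_host).
Premise 2 is O(quarantine_host -> ¬seal_envelope); since O(quarantine_host), deontic closure gives O(¬seal_envelope).
From O(¬seal_envelope) and premise 5, O(¬seal_envelope -> ¬sign_patent), we obtain O(¬sign_patent).
So O(¬sign_patent) holds, i.e. sign_patent is forbidden. None of the other listed options is forbidden under the premises.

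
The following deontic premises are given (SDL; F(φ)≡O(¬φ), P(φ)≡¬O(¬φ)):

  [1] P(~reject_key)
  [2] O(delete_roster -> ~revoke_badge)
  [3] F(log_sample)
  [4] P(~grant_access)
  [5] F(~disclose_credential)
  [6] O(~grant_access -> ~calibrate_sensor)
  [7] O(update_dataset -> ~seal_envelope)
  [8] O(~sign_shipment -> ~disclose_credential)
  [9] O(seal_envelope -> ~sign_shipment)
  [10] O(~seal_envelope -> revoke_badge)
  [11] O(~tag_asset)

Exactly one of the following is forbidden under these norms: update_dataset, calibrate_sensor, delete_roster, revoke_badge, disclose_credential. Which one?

delete_roster

Premise 5 is F(~disclose_credential), i.e. O(disclose_credential).
Premise 8, O(~sign_shipment -> ~disclose_credential), contraposes to O(disclose_credential -> sign_shipment); with O(disclose_credential) we get O(sign_shipment).
Premise 9, O(seal_envelope -> ~sign_shipment), contraposes to O(sign_shipment -> ~seal_envelope); with O(sign_shipment) we get O(~seal_envelope).
Applying K to premise 10 (O(~seal_envelope -> revoke_badge)) and O(~seal_envelope) yields O(revoke_badge).
Premise 2 is O(delete_roster -> ~revoke_badge); contrapositively O(revoke_badge -> ~delete_roster). Since O(revoke_badge) holds, K gives O(~delete_roster).
So O(~delete_roster) holds, i.e. delete_roster is forbidden. None of the other listed options is forbidden under the premises.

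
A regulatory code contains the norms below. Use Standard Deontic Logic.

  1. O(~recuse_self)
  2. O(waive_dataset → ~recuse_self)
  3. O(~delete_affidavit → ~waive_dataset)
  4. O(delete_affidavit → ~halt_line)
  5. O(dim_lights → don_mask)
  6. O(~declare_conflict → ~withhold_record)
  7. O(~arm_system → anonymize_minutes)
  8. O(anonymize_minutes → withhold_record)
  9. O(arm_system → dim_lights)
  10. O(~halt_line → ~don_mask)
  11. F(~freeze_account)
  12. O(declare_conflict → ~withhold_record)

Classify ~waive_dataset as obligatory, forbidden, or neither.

Premises 6 and 12 are O(~declare_conflict → ~withhold_record) and O(declare_conflict → ~withhold_record); every ideal world satisfies ~declare_conflict or declare_conflict, so in either case ~withhold_record holds — hence O(~withhold_record).
Premise 8, O(anonymize_minutes → withhold_record), contraposes to O(~withhold_record → ~anonymize_minutes); with O(~withhold_record) we get O(~anonymize_minutes).
The contrapositive of premise 7 (O(~arm_system → anonymize_minutes)) is O(~anonymize_minutes → arm_system), and O(~anonymize_minutes) is already established, so O(arm_system).
Premise 9 is O(arm_system → dim_lights); since O(arm_system), deontic closure gives O(dim_lights).
With premise 5, O(dim_lights → don_mask), the K-axiom yields O(don_mask).
Premise 10, O(~halt_line → ~don_mask), contraposes to O(don_mask → halt_line); with O(don_mask) we get O(halt_line).
Premise 4, O(delete_affidavit → ~halt_line), contraposes to O(halt_line → ~delete_affidavit); with O(halt_line) we get O(~delete_affidavit).
From O(~delete_affidavit) and premise 3, O(~delete_affidavit → ~waive_dataset), we obtain O(~waive_dataset).
Premises 1, 2, 11 do not contribute to this derivation.
Hence ~waive_dataset is obligatory.

Obligatory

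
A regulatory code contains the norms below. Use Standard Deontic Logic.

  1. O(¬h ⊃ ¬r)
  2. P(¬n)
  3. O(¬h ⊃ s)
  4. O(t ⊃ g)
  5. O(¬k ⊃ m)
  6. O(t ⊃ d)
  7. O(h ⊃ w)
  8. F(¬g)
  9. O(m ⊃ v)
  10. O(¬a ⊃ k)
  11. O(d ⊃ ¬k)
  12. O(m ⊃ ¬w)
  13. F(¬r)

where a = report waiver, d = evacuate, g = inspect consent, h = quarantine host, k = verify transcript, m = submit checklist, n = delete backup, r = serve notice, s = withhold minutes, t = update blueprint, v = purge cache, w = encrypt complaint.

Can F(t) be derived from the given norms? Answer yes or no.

Yes

Premise 13, F(¬r), is equivalent to O(r).
Premise 1, O(¬h ⊃ ¬r), contraposes to O(r ⊃ h); with O(r) we get O(h).
From O(h) and premise 7, O(h ⊃ w), we obtain O(w).
Premise 12 is O(m ⊃ ¬w); contrapositively O(w ⊃ ¬m). Since O(w) holds, K gives O(¬m).
Premise 5, O(¬k ⊃ m), contraposes to O(¬m ⊃ k); with O(¬m) we get O(k).
Premise 11 is O(d ⊃ ¬k); contrapositively O(k ⊃ ¬d). Since O(k) holds, K gives O(¬d).
The contrapositive of premise 6 (O(t ⊃ d)) is O(¬d ⊃ ¬t), and O(¬d) is already established, so O(¬t).
Premises 2, 3, 4, 8, 9, 10 do not contribute to this derivation.
So O(¬t) holds, i.e. F(t). The claim follows.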